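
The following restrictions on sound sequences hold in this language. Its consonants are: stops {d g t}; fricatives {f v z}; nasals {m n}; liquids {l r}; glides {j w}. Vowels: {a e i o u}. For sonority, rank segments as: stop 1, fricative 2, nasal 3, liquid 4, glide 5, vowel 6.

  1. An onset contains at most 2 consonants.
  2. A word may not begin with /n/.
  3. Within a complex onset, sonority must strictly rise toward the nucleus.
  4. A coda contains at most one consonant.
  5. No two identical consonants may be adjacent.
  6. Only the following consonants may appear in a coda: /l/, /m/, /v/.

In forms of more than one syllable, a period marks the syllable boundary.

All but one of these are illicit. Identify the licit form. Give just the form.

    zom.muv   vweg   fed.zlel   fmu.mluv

zom.muv — violates constraint 5: adjacent identical consonants /mm/ → illicit
vweg — violates constraint 6: syllable 1 coda contains /g/, which is not a licensed coda consonant → illicit
fed.zlel — violates constraint 6: syllable 1 coda contains /d/, which is not a licensed coda consonant → illicit
fmu.mluv — σ1 onset /fm/ (2→3 rises), coda /∅/ ok; σ2 onset /ml/ (3→4 rises), coda /v/ ok → licit

fmu.mluv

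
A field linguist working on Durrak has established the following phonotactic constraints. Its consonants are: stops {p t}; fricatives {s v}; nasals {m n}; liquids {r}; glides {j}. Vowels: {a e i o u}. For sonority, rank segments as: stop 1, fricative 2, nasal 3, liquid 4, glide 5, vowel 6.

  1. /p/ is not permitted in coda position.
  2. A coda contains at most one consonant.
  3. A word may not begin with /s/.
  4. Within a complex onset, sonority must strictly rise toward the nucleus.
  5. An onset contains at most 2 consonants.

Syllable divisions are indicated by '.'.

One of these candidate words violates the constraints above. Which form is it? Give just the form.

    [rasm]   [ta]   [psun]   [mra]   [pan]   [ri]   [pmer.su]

[rasm] — violates constraint 2: syllable 1 coda /sm/ has 2 consonants (> 1) → illicit
[ta] — σ1 onset /t/, coda /∅/ ok → licit
[psun] — σ1 onset /ps/ (1→2 rises), coda /n/ ok → licit
[mra] — σ1 onset /mr/ (3→4 rises), coda /∅/ ok → licit
[pan] — σ1 onset /p/, coda /n/ ok → licit
[ri] — σ1 onset /r/, coda /∅/ ok → licit
[pmer.su] — σ1 onset /pm/ (1→3 rises), coda /r/ ok; σ2 onset /s/, coda /∅/ ok → licit

[rasm]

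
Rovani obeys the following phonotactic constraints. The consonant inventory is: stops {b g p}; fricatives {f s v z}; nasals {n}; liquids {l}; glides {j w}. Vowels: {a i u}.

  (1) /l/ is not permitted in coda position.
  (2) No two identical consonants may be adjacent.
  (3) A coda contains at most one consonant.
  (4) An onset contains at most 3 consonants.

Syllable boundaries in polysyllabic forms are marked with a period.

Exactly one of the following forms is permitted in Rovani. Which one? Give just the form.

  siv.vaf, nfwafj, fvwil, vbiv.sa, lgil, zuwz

siv.vaf — violates constraint 2: adjacent identical consonants /vv/ → not permitted
nfwafj — violates constraint 3: syllable 1 coda /fj/ has 2 consonants (> 1) → not permitted
fvwil — violates constraint 1: syllable 1 coda contains /l/ → not permitted
vbiv.sa — σ1 onset /vb/ (2C), coda /v/ ok; σ2 onset /s/, coda /∅/ ok → permitted
lgil — violates constraint 1: syllable 1 coda contains /l/ → not permitted
zuwz — violates constraint 3: syllable 1 coda /wz/ has 2 consonants (> 1) → not permitted

vbiv.sa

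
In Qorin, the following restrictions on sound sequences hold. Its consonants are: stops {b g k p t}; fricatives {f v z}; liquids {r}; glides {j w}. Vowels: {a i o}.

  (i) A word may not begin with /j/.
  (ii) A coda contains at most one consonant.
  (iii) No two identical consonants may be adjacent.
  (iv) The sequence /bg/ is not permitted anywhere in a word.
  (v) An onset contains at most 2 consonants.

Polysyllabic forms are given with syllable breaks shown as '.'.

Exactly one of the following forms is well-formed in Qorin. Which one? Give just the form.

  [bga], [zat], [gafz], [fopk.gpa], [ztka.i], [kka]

[zat]

[bga] — violates constraint (iv): contains banned sequence /bg/ → ill-formed
[zat] — σ1 onset /z/, coda /t/ ok → well-formed
[gafz] — violates constraint (ii): syllable 1 coda /fz/ has 2 consonants (> 1) → ill-formed
[fopk.gpa] — violates constraint (ii): syllable 1 coda /pk/ has 2 consonants (> 1) → ill-formed
[ztka.i] — violates constraint (v): syllable 1 onset /ztk/ has 3 consonants (> 2) → ill-formed
[kka] — violates constraint (iii): adjacent identical consonants /kk/ → ill-formed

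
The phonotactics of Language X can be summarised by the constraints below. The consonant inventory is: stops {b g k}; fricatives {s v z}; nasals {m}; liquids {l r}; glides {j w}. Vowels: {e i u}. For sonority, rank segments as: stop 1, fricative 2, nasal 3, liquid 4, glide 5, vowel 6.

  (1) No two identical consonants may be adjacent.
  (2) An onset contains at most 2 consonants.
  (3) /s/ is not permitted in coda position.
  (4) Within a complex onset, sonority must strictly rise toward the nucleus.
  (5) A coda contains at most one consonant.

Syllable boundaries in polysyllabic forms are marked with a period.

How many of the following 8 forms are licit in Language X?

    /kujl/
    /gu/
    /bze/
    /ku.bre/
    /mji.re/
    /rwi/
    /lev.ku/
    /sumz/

/kujl/ — violates constraint 5: syllable 1 coda /jl/ has 2 consonants (> 1) → illicit
/gu/ — σ1 onset /g/, coda /∅/ ok → licit
/bze/ — σ1 onset /bz/ (1→2 rises), coda /∅/ ok → licit
/ku.bre/ — σ1 onset /k/, coda /∅/ ok; σ2 onset /br/ (1→4 rises), coda /∅/ ok → licit
/mji.re/ — σ1 onset /mj/ (3→5 rises), coda /∅/ ok; σ2 onset /r/, coda /∅/ ok → licit
/rwi/ — σ1 onset /rw/ (4→5 rises), coda /∅/ ok → licit
/lev.ku/ — σ1 onset /l/, coda /v/ ok; σ2 onset /k/, coda /∅/ ok → licit
/sumz/ — violates constraint 5: syllable 1 coda /mz/ has 2 consonants (> 1) → illicit
Licit: /gu/, /bze/, /ku.bre/, /mji.re/, /rwi/, /lev.ku/ → 6.

6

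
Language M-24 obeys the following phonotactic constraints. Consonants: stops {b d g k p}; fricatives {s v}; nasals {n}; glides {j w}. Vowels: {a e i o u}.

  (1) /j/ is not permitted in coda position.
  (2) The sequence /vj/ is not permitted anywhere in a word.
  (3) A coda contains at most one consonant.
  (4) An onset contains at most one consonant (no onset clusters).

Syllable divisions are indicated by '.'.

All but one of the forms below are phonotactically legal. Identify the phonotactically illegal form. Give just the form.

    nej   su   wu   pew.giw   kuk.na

nej

nej — violates constraint 1: syllable 1 coda contains /j/ → phonotactically illegal
su — σ1 onset /s/, coda /∅/ ok → phonotactically legal
wu — σ1 onset /w/, coda /∅/ ok → phonotactically legal
pew.giw — σ1 onset /p/, coda /w/ ok; σ2 onset /g/, coda /w/ ok → phonotactically legal
kuk.na — σ1 onset /k/, coda /k/ ok; σ2 onset /n/, coda /∅/ ok → phonotactically legal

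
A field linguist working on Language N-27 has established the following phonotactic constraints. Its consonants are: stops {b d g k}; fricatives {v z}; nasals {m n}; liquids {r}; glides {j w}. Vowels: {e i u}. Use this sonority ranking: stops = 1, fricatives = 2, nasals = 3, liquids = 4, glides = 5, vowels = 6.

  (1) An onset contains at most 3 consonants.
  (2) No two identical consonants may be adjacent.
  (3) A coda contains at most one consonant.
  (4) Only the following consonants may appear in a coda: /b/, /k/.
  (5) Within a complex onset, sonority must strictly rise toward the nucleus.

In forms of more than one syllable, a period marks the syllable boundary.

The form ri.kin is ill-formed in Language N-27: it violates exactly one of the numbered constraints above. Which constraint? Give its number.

ri.kin: syllable 2 coda contains /n/, which is not a licensed coda consonant.
This is a violation of constraint 4: "Only the following consonants may appear in a coda: /b/, /k/."
The remaining constraints (1, 2, 3, 5) are satisfied.

4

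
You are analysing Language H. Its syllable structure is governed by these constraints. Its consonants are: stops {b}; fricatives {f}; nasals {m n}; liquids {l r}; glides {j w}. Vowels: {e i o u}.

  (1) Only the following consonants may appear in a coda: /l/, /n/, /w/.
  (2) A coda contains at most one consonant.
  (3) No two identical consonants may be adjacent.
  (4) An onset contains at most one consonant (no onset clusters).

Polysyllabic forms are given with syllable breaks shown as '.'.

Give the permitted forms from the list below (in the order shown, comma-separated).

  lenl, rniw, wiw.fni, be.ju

be.ju

lenl — violates constraint 2: syllable 1 coda /nl/ has 2 consonants (> 1) → not permitted
rniw — violates constraint 4: syllable 1 onset /rn/ has 2 consonants (> 1) → not permitted
wiw.fni — violates constraint 4: syllable 2 onset /fn/ has 2 consonants (> 1) → not permitted
be.ju — σ1 onset /b/, coda /∅/ ok; σ2 onset /j/, coda /∅/ ok → permitted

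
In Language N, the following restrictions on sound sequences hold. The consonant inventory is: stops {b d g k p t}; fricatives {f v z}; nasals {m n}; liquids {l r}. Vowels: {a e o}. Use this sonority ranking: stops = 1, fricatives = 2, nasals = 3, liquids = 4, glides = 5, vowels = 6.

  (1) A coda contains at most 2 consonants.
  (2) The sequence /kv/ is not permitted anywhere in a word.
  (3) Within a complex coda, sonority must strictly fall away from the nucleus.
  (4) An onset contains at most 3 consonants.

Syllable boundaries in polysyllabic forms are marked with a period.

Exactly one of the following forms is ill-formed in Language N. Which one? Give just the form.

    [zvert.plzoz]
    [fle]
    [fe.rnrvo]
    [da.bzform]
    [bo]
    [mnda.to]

[zvert.plzoz] — σ1 onset /zv/ (2C), coda /rt/ (4→1 falls) ok; σ2 onset /plz/ (3C), coda /z/ ok → well-formed
[fle] — σ1 onset /fl/ (2C), coda /∅/ ok → well-formed
[fe.rnrvo] — violates constraint 4: syllable 2 onset /rnrv/ has 4 consonants (> 3) → ill-formed
[da.bzform] — σ1 onset /d/, coda /∅/ ok; σ2 onset /bzf/ (3C), coda /rm/ (4→3 falls) ok → well-formed
[bo] — σ1 onset /b/, coda /∅/ ok → well-formed
[mnda.to] — σ1 onset /mnd/ (3C), coda /∅/ ok; σ2 onset /t/, coda /∅/ ok → well-formed

[fe.rnrvo]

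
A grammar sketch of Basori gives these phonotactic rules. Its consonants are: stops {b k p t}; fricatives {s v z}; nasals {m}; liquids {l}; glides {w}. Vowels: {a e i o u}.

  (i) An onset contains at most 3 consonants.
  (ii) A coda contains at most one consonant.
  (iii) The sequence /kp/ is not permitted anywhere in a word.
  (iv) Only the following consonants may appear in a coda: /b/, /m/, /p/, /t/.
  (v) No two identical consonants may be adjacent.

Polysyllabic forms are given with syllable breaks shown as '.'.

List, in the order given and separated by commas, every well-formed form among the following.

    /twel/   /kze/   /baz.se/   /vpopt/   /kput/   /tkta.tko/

/twel/ — violates constraint (iv): syllable 1 coda contains /l/, which is not a licensed coda consonant → ill-formed
/kze/ — σ1 onset /kz/ (2C), coda /∅/ ok → well-formed
/baz.se/ — violates constraint (iv): syllable 1 coda contains /z/, which is not a licensed coda consonant → ill-formed
/vpopt/ — violates constraint (ii): syllable 1 coda /pt/ has 2 consonants (> 1) → ill-formed
/kput/ — violates constraint (iii): contains banned sequence /kp/ → ill-formed
/tkta.tko/ — σ1 onset /tkt/ (3C), coda /∅/ ok; σ2 onset /tk/ (2C), coda /∅/ ok → well-formed

/kze/, /tkta.tko/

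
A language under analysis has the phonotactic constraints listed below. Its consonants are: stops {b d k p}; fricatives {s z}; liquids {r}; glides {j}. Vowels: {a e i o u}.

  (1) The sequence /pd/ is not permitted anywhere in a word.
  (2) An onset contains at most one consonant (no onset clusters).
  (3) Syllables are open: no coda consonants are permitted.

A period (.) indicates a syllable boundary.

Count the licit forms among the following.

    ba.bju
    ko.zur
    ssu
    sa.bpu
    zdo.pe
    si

ba.bju — violates constraint 2: syllable 2 onset /bj/ has 2 consonants (> 1) → illicit
ko.zur — violates constraint 3: syllable 2 coda /r/ has 1 consonant (> 0) → illicit
ssu — violates constraint 2: syllable 1 onset /ss/ has 2 consonants (> 1) → illicit
sa.bpu — violates constraint 2: syllable 2 onset /bp/ has 2 consonants (> 1) → illicit
zdo.pe — violates constraint 2: syllable 1 onset /zd/ has 2 consonants (> 1) → illicit
si — σ1 onset /s/, coda /∅/ ok → licit
Licit: si → 1.

1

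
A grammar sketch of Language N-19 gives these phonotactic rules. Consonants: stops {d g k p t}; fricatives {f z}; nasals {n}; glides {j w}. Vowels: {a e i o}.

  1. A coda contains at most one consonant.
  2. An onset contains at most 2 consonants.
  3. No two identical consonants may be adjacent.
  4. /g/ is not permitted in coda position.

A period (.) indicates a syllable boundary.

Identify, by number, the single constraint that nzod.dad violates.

3

nzod.dad: adjacent identical consonants /dd/.
This is a violation of constraint 3: "No two identical consonants may be adjacent."
The remaining constraints (1, 2, 4) are satisfied.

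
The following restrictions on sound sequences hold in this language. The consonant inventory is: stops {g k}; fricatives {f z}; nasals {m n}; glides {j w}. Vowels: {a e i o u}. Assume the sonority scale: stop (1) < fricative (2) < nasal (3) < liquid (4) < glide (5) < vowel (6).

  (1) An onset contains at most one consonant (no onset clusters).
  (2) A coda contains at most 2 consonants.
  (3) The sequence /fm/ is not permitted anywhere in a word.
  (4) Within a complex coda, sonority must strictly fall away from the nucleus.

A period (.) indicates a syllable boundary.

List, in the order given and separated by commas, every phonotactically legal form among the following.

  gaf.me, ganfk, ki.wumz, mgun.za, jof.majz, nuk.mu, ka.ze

ki.wumz, nuk.mu, ka.ze

gaf.me — violates constraint 3: contains banned sequence /fm/ → phonotactically illegal
ganfk — violates constraint 2: syllable 1 coda /nfk/ has 3 consonants (> 2) → phonotactically illegal
ki.wumz — σ1 onset /k/, coda /∅/ ok; σ2 onset /w/, coda /mz/ (3→2 falls) ok → phonotactically legal
mgun.za — violates constraint 1: syllable 1 onset /mg/ has 2 consonants (> 1) → phonotactically illegal
jof.majz — violates constraint 3: contains banned sequence /fm/ → phonotactically illegal
nuk.mu — σ1 onset /n/, coda /k/ ok; σ2 onset /m/, coda /∅/ ok → phonotactically legal
ka.ze — σ1 onset /k/, coda /∅/ ok; σ2 onset /z/, coda /∅/ ok → phonotactically legal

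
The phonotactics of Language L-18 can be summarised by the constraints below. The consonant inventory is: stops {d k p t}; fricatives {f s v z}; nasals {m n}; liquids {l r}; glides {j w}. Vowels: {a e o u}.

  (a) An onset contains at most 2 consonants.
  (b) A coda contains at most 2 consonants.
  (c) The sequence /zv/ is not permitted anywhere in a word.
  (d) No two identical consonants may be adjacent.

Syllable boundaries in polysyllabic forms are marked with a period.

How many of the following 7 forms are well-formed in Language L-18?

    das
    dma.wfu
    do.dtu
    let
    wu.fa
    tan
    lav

7

das — σ1 onset /d/, coda /s/ ok → well-formed
dma.wfu — σ1 onset /dm/ (2C), coda /∅/ ok; σ2 onset /wf/ (2C), coda /∅/ ok → well-formed
do.dtu — σ1 onset /d/, coda /∅/ ok; σ2 onset /dt/ (2C), coda /∅/ ok → well-formed
let — σ1 onset /l/, coda /t/ ok → well-formed
wu.fa — σ1 onset /w/, coda /∅/ ok; σ2 onset /f/, coda /∅/ ok → well-formed
tan — σ1 onset /t/, coda /n/ ok → well-formed
lav — σ1 onset /l/, coda /v/ ok → well-formed
Well-formed: das, dma.wfu, do.dtu, let, wu.fa, tan, lav → 7.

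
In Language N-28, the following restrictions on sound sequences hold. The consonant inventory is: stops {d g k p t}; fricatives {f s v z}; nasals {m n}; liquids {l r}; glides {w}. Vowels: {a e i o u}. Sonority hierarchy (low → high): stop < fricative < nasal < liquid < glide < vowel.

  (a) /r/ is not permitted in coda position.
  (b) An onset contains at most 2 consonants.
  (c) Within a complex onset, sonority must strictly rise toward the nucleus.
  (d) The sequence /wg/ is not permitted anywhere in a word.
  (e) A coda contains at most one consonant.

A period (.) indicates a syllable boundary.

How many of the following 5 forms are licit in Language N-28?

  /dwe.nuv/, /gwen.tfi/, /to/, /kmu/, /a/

5

/dwe.nuv/ — σ1 onset /dw/ (1→5 rises), coda /∅/ ok; σ2 onset /n/, coda /v/ ok → licit
/gwen.tfi/ — σ1 onset /gw/ (1→5 rises), coda /n/ ok; σ2 onset /tf/ (1→2 rises), coda /∅/ ok → licit
/to/ — σ1 onset /t/, coda /∅/ ok → licit
/kmu/ — σ1 onset /km/ (1→3 rises), coda /∅/ ok → licit
/a/ — σ1 onset /∅/, coda /∅/ ok → licit
Licit: /dwe.nuv/, /gwen.tfi/, /to/, /kmu/, /a/ → 5.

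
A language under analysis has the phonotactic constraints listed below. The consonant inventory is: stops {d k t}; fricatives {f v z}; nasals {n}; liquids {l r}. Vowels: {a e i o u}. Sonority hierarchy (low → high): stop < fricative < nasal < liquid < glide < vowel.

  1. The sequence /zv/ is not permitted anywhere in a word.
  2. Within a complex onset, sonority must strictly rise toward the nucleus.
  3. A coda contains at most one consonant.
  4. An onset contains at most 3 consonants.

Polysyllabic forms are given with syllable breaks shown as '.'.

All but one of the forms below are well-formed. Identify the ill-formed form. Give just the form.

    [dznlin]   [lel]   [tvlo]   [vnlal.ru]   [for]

[dznlin]

[dznlin] — violates constraint 4: syllable 1 onset /dznl/ has 4 consonants (> 3) → ill-formed
[lel] — σ1 onset /l/, coda /l/ ok → well-formed
[tvlo] — σ1 onset /tvl/ (1→2→4 rises), coda /∅/ ok → well-formed
[vnlal.ru] — σ1 onset /vnl/ (2→3→4 rises), coda /l/ ok; σ2 onset /r/, coda /∅/ ok → well-formed
[for] — σ1 onset /f/, coda /r/ ok → well-formed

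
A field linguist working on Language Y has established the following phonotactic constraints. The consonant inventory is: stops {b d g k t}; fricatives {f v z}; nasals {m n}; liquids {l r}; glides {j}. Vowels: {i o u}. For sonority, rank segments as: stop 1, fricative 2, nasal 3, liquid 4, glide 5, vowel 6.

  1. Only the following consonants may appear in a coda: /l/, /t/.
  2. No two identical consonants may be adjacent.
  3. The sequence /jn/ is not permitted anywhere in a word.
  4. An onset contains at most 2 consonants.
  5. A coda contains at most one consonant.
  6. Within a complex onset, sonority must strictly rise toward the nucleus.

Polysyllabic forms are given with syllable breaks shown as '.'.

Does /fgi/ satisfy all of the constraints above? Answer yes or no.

/fgi/ — violates constraint 6: syllable 1 onset /fg/: /f/ (fricative, 2) → /g/ (stop, 1) does not rise → ill-formed

no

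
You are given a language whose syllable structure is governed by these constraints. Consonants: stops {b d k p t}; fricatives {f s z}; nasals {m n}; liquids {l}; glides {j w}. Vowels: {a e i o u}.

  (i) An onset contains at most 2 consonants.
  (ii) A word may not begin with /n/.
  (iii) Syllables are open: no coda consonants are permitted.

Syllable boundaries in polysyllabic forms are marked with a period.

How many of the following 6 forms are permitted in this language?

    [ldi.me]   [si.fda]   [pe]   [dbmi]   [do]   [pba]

[ldi.me] — σ1 onset /ld/ (2C), coda /∅/ ok; σ2 onset /m/, coda /∅/ ok → permitted
[si.fda] — σ1 onset /s/, coda /∅/ ok; σ2 onset /fd/ (2C), coda /∅/ ok → permitted
[pe] — σ1 onset /p/, coda /∅/ ok → permitted
[dbmi] — violates constraint (i): syllable 1 onset /dbm/ has 3 consonants (> 2) → not permitted
[do] — σ1 onset /d/, coda /∅/ ok → permitted
[pba] — σ1 onset /pb/ (2C), coda /∅/ ok → permitted
Permitted: [ldi.me], [si.fda], [pe], [do], [pba] → 5.

5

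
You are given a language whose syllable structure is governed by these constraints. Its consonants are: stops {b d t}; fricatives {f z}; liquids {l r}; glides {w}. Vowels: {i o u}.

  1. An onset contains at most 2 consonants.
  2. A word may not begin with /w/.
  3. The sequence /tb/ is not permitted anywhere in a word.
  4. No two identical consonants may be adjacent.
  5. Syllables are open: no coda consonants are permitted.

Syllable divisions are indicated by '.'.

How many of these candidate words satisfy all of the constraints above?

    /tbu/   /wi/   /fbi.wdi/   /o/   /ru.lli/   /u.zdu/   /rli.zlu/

/tbu/ — violates constraint 3: contains banned sequence /tb/ → not permitted
/wi/ — violates constraint 2: word begins with /w/ → not permitted
/fbi.wdi/ — σ1 onset /fb/ (2C), coda /∅/ ok; σ2 onset /wd/ (2C), coda /∅/ ok → permitted
/o/ — σ1 onset /∅/, coda /∅/ ok → permitted
/ru.lli/ — violates constraint 4: adjacent identical consonants /ll/ → not permitted
/u.zdu/ — σ1 onset /∅/, coda /∅/ ok; σ2 onset /zd/ (2C), coda /∅/ ok → permitted
/rli.zlu/ — σ1 onset /rl/ (2C), coda /∅/ ok; σ2 onset /zl/ (2C), coda /∅/ ok → permitted
Permitted: /fbi.wdi/, /o/, /u.zdu/, /rli.zlu/ → 4.

4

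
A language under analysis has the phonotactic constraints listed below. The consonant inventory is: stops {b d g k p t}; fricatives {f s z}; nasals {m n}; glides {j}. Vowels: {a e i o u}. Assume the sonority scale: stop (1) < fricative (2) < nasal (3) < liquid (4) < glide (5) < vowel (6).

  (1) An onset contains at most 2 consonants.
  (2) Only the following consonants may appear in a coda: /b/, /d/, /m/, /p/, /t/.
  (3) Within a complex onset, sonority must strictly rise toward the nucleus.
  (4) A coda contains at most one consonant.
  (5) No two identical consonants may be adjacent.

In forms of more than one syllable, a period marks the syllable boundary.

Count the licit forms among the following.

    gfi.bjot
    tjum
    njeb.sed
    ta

gfi.bjot — σ1 onset /gf/ (1→2 rises), coda /∅/ ok; σ2 onset /bj/ (1→5 rises), coda /t/ ok → licit
tjum — σ1 onset /tj/ (1→5 rises), coda /m/ ok → licit
njeb.sed — σ1 onset /nj/ (3→5 rises), coda /b/ ok; σ2 onset /s/, coda /d/ ok → licit
ta — σ1 onset /t/, coda /∅/ ok → licit
Licit: gfi.bjot, tjum, njeb.sed, ta → 4.

4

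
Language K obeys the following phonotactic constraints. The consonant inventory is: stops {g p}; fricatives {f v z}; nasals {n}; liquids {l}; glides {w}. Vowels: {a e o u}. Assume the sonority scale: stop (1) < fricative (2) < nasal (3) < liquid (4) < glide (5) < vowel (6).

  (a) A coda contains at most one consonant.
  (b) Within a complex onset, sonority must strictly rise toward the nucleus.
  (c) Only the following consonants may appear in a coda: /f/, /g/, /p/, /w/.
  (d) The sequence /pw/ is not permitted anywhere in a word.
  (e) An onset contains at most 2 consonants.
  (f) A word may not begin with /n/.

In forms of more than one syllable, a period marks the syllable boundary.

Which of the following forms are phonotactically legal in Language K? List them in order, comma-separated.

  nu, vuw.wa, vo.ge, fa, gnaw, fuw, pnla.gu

nu — violates constraint (f): word begins with /n/ → phonotactically illegal
vuw.wa — σ1 onset /v/, coda /w/ ok; σ2 onset /w/, coda /∅/ ok → phonotactically legal
vo.ge — σ1 onset /v/, coda /∅/ ok; σ2 onset /g/, coda /∅/ ok → phonotactically legal
fa — σ1 onset /f/, coda /∅/ ok → phonotactically legal
gnaw — σ1 onset /gn/ (1→3 rises), coda /w/ ok → phonotactically legal
fuw — σ1 onset /f/, coda /w/ ok → phonotactically legal
pnla.gu — violates constraint (e): syllable 1 onset /pnl/ has 3 consonants (> 2) → phonotactically illegal

vuw.wa, vo.ge, fa, gnaw, fuw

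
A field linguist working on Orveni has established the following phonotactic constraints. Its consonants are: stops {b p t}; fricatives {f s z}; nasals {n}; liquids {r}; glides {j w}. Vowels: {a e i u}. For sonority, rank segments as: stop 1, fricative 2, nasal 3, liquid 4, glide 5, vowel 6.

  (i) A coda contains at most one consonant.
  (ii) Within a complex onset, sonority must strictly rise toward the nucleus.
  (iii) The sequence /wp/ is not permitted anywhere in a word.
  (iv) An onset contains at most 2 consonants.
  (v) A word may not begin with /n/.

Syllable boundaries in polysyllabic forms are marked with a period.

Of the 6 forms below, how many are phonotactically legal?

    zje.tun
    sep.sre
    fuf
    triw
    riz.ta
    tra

6

zje.tun — σ1 onset /zj/ (2→5 rises), coda /∅/ ok; σ2 onset /t/, coda /n/ ok → phonotactically legal
sep.sre — σ1 onset /s/, coda /p/ ok; σ2 onset /sr/ (2→4 rises), coda /∅/ ok → phonotactically legal
fuf — σ1 onset /f/, coda /f/ ok → phonotactically legal
triw — σ1 onset /tr/ (1→4 rises), coda /w/ ok → phonotactically legal
riz.ta — σ1 onset /r/, coda /z/ ok; σ2 onset /t/, coda /∅/ ok → phonotactically legal
tra — σ1 onset /tr/ (1→4 rises), coda /∅/ ok → phonotactically legal
Phonotactically legal: zje.tun, sep.sre, fuf, triw, riz.ta, tra → 6.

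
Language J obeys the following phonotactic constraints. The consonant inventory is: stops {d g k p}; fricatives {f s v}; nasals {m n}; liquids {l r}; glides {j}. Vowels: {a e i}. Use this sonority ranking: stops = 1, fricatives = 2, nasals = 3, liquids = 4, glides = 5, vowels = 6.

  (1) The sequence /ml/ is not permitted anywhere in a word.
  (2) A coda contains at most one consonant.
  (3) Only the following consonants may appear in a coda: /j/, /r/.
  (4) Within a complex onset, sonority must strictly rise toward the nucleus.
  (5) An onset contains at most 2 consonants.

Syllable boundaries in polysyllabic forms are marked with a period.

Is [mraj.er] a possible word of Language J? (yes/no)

[mraj.er] — σ1 onset /mr/ (3→4 rises), coda /j/ ok; σ2 onset /∅/, coda /r/ ok → permitted

yes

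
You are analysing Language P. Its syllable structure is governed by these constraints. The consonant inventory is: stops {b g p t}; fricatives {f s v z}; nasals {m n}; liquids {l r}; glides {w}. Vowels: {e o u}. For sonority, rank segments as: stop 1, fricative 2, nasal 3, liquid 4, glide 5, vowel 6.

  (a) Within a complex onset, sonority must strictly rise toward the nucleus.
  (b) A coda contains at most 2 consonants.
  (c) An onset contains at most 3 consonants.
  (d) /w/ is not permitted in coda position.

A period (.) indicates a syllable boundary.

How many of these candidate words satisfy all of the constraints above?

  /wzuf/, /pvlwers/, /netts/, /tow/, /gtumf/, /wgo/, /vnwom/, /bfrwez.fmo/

/wzuf/ — violates constraint (a): syllable 1 onset /wz/: /w/ (glide, 5) → /z/ (fricative, 2) does not rise → ill-formed
/pvlwers/ — violates constraint (c): syllable 1 onset /pvlw/ has 4 consonants (> 3) → ill-formed
/netts/ — violates constraint (b): syllable 1 coda /tts/ has 3 consonants (> 2) → ill-formed
/tow/ — violates constraint (d): syllable 1 coda contains /w/ → ill-formed
/gtumf/ — violates constraint (a): syllable 1 onset /gt/: /g/ (stop, 1) → /t/ (stop, 1) does not rise → ill-formed
/wgo/ — violates constraint (a): syllable 1 onset /wg/: /w/ (glide, 5) → /g/ (stop, 1) does not rise → ill-formed
/vnwom/ — σ1 onset /vnw/ (2→3→5 rises), coda /m/ ok → well-formed
/bfrwez.fmo/ — violates constraint (c): syllable 1 onset /bfrw/ has 4 consonants (> 3) → ill-formed
Well-formed: /vnwom/ → 1.

1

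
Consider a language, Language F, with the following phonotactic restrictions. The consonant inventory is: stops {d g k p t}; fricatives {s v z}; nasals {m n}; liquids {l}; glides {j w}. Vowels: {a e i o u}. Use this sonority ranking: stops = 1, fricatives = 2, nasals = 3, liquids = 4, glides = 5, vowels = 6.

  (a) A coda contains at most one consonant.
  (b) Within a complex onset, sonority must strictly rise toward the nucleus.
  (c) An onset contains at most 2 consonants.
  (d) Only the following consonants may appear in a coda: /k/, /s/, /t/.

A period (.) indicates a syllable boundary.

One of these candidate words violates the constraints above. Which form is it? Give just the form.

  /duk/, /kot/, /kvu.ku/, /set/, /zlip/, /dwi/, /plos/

/duk/ — σ1 onset /d/, coda /k/ ok → licit
/kot/ — σ1 onset /k/, coda /t/ ok → licit
/kvu.ku/ — σ1 onset /kv/ (1→2 rises), coda /∅/ ok; σ2 onset /k/, coda /∅/ ok → licit
/set/ — σ1 onset /s/, coda /t/ ok → licit
/zlip/ — violates constraint (d): syllable 1 coda contains /p/, which is not a licensed coda consonant → illicit
/dwi/ — σ1 onset /dw/ (1→5 rises), coda /∅/ ok → licit
/plos/ — σ1 onset /pl/ (1→4 rises), coda /s/ ok → licit

/zlip/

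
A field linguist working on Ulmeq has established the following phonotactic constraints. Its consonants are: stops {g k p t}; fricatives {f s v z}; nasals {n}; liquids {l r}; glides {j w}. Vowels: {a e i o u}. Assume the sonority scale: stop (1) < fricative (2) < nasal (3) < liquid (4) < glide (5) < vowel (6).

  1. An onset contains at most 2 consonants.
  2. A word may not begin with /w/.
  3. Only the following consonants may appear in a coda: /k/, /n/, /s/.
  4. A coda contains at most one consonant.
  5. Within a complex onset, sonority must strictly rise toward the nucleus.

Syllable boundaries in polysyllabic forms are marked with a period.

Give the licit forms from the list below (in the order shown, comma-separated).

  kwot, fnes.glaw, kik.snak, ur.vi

kwot — violates constraint 3: syllable 1 coda contains /t/, which is not a licensed coda consonant → illicit
fnes.glaw — violates constraint 3: syllable 2 coda contains /w/, which is not a licensed coda consonant → illicit
kik.snak — σ1 onset /k/, coda /k/ ok; σ2 onset /sn/ (2→3 rises), coda /k/ ok → licit
ur.vi — violates constraint 3: syllable 1 coda contains /r/, which is not a licensed coda consonant → illicit

kik.snak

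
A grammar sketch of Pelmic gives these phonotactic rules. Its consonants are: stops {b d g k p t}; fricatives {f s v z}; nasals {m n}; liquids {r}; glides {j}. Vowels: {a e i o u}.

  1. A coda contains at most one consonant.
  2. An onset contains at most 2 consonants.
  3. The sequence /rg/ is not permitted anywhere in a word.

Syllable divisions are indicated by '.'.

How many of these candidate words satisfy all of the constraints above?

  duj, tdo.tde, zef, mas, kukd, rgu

4

duj — σ1 onset /d/, coda /j/ ok → permitted
tdo.tde — σ1 onset /td/ (2C), coda /∅/ ok; σ2 onset /td/ (2C), coda /∅/ ok → permitted
zef — σ1 onset /z/, coda /f/ ok → permitted
mas — σ1 onset /m/, coda /s/ ok → permitted
kukd — violates constraint 1: syllable 1 coda /kd/ has 2 consonants (> 1) → not permitted
rgu — violates constraint 3: contains banned sequence /rg/ → not permitted
Permitted: duj, tdo.tde, zef, mas → 4.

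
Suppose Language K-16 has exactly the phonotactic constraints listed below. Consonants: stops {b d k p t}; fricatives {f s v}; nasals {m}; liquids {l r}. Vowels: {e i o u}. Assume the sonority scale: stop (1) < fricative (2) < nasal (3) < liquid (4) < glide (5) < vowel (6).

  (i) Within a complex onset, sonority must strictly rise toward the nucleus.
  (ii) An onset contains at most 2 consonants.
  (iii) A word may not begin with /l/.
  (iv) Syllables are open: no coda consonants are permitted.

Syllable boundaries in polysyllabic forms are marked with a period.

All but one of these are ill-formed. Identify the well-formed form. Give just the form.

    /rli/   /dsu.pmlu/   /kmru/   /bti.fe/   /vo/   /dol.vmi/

/rli/ — violates constraint (i): syllable 1 onset /rl/: /r/ (liquid, 4) → /l/ (liquid, 4) does not rise → ill-formed
/dsu.pmlu/ — violates constraint (ii): syllable 2 onset /pml/ has 3 consonants (> 2) → ill-formed
/kmru/ — violates constraint (ii): syllable 1 onset /kmr/ has 3 consonants (> 2) → ill-formed
/bti.fe/ — violates constraint (i): syllable 1 onset /bt/: /b/ (stop, 1) → /t/ (stop, 1) does not rise → ill-formed
/vo/ — σ1 onset /v/, coda /∅/ ok → well-formed
/dol.vmi/ — violates constraint (iv): syllable 1 coda /l/ has 1 consonant (> 0) → ill-formed

/vo/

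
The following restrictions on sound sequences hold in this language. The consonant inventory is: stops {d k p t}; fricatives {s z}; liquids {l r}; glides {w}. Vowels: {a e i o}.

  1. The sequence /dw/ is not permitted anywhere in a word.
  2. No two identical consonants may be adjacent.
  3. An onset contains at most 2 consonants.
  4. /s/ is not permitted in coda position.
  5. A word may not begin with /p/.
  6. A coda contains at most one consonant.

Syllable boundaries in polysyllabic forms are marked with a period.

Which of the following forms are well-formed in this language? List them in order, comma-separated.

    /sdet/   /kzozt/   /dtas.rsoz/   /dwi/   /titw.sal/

/sdet/

/sdet/ — σ1 onset /sd/ (2C), coda /t/ ok → well-formed
/kzozt/ — violates constraint 6: syllable 1 coda /zt/ has 2 consonants (> 1) → ill-formed
/dtas.rsoz/ — violates constraint 4: syllable 1 coda contains /s/ → ill-formed
/dwi/ — violates constraint 1: contains banned sequence /dw/ → ill-formed
/titw.sal/ — violates constraint 6: syllable 1 coda /tw/ has 2 consonants (> 1) → ill-formed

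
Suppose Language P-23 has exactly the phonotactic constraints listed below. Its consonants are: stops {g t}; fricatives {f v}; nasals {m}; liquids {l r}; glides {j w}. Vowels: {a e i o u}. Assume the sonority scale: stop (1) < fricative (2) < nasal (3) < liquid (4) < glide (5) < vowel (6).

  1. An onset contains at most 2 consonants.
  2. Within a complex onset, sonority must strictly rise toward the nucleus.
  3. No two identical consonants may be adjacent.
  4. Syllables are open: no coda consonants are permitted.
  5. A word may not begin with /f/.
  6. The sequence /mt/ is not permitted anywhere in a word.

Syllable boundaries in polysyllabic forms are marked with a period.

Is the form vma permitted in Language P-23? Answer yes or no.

yes

vma — σ1 onset /vm/ (2→3 rises), coda /∅/ ok → permitted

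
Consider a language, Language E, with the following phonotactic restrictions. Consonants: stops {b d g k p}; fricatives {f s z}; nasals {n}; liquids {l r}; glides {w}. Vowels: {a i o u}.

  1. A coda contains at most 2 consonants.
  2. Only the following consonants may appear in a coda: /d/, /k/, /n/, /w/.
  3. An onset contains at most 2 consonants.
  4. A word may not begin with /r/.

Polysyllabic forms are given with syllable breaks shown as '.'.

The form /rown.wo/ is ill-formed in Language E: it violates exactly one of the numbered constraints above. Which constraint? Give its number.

4

/rown.wo/: word begins with /r/.
This is a violation of constraint 4: "A word may not begin with /r/."
The remaining constraints (1, 2, 3) are satisfied.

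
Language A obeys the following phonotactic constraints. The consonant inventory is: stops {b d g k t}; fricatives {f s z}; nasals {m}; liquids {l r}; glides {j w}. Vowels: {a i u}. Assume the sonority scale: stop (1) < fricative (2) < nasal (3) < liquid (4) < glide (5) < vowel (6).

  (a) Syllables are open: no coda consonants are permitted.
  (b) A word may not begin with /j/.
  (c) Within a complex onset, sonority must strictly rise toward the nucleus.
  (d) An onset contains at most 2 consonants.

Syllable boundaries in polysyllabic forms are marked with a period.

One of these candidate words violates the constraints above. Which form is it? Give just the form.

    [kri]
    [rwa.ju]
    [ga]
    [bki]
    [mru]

[bki]

[kri] — σ1 onset /kr/ (1→4 rises), coda /∅/ ok → phonotactically legal
[rwa.ju] — σ1 onset /rw/ (4→5 rises), coda /∅/ ok; σ2 onset /j/, coda /∅/ ok → phonotactically legal
[ga] — σ1 onset /g/, coda /∅/ ok → phonotactically legal
[bki] — violates constraint (c): syllable 1 onset /bk/: /b/ (stop, 1) → /k/ (stop, 1) does not rise → phonotactically illegal
[mru] — σ1 onset /mr/ (3→4 rises), coda /∅/ ok → phonotactically legal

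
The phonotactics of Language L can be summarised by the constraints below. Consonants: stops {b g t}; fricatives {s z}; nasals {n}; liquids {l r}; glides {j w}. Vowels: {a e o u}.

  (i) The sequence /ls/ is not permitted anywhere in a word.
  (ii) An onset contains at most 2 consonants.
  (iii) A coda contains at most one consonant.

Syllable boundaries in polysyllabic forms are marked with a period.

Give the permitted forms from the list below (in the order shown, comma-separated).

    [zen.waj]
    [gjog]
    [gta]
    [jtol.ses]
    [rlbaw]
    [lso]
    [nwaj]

[zen.waj] — σ1 onset /z/, coda /n/ ok; σ2 onset /w/, coda /j/ ok → permitted
[gjog] — σ1 onset /gj/ (2C), coda /g/ ok → permitted
[gta] — σ1 onset /gt/ (2C), coda /∅/ ok → permitted
[jtol.ses] — violates constraint (i): contains banned sequence /ls/ → not permitted
[rlbaw] — violates constraint (ii): syllable 1 onset /rlb/ has 3 consonants (> 2) → not permitted
[lso] — violates constraint (i): contains banned sequence /ls/ → not permitted
[nwaj] — σ1 onset /nw/ (2C), coda /j/ ok → permitted

[zen.waj], [gjog], [gta], [nwaj]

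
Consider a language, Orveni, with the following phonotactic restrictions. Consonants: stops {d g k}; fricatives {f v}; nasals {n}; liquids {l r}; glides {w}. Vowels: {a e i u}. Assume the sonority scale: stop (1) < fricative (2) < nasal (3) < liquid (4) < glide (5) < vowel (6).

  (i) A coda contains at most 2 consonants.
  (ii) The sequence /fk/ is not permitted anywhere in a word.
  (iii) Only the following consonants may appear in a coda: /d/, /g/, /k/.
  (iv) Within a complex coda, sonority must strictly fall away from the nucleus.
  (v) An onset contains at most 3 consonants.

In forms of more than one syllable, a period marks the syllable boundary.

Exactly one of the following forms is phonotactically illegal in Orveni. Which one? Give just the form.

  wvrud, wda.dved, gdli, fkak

wvrud — σ1 onset /wvr/ (3C), coda /d/ ok → phonotactically legal
wda.dved — σ1 onset /wd/ (2C), coda /∅/ ok; σ2 onset /dv/ (2C), coda /d/ ok → phonotactically legal
gdli — σ1 onset /gdl/ (3C), coda /∅/ ok → phonotactically legal
fkak — violates constraint (ii): contains banned sequence /fk/ → phonotactically illegal

fkak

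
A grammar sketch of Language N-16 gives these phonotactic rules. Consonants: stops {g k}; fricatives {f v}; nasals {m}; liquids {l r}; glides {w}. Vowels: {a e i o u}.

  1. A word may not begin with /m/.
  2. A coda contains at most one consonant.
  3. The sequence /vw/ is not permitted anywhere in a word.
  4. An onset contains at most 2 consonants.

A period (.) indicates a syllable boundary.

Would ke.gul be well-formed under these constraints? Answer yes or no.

ke.gul — σ1 onset /k/, coda /∅/ ok; σ2 onset /g/, coda /l/ ok → well-formed

yes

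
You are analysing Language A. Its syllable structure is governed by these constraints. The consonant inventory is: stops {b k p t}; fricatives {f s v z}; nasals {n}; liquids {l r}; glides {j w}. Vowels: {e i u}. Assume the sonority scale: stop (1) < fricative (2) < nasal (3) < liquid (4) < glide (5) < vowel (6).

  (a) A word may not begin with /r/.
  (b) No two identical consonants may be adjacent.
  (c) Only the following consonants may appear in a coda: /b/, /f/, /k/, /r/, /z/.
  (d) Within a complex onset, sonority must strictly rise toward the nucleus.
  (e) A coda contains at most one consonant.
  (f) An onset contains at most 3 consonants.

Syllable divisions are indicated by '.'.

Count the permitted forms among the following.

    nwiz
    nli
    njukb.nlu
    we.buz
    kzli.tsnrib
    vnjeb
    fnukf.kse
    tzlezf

nwiz — σ1 onset /nw/ (3→5 rises), coda /z/ ok → permitted
nli — σ1 onset /nl/ (3→4 rises), coda /∅/ ok → permitted
njukb.nlu — violates constraint (e): syllable 1 coda /kb/ has 2 consonants (> 1) → not permitted
we.buz — σ1 onset /w/, coda /∅/ ok; σ2 onset /b/, coda /z/ ok → permitted
kzli.tsnrib — violates constraint (f): syllable 2 onset /tsnr/ has 4 consonants (> 3) → not permitted
vnjeb — σ1 onset /vnj/ (2→3→5 rises), coda /b/ ok → permitted
fnukf.kse — violates constraint (e): syllable 1 coda /kf/ has 2 consonants (> 1) → not permitted
tzlezf — violates constraint (e): syllable 1 coda /zf/ has 2 consonants (> 1) → not permitted
Permitted: nwiz, nli, we.buz, vnjeb → 4.

4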